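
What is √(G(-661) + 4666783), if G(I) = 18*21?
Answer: √4667161 ≈ 2160.4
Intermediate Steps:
G(I) = 378
√(G(-661) + 4666783) = √(378 + 4666783) = √4667161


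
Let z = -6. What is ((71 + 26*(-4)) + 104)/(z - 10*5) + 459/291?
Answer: 1681/5432 ≈ 0.30946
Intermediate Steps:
((71 + 26*(-4)) + 104)/(z - 10*5) + 459/291 = ((71 + 26*(-4)) + 104)/(-6 - 10*5) + 459/291 = ((71 - 104) + 104)/(-6 - 50) + 459*(1/291) = (-33 + 104)/(-56) + 153/97 = 71*(-1/56) + 153/97 = -71/56 + 153/97 = 1681/5432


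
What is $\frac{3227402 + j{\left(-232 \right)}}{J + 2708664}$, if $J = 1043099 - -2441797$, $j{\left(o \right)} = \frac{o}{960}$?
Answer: $\frac{387288211}{743227200} \approx 0.52109$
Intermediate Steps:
$j{\left(o \right)} = \frac{o}{960}$ ($j{\left(o \right)} = o \frac{1}{960} = \frac{o}{960}$)
$J = 3484896$ ($J = 1043099 + 2441797 = 3484896$)
$\frac{3227402 + j{\left(-232 \right)}}{J + 2708664} = \frac{3227402 + \frac{1}{960} \left(-232\right)}{3484896 + 2708664} = \frac{3227402 - \frac{29}{120}}{6193560} = \frac{387288211}{120} \cdot \frac{1}{6193560} = \frac{387288211}{743227200}$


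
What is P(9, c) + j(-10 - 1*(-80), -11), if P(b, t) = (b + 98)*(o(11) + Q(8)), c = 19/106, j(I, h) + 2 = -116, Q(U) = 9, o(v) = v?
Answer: 2022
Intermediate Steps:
j(I, h) = -118 (j(I, h) = -2 - 116 = -118)
c = 19/106 (c = 19*(1/106) = 19/106 ≈ 0.17925)
P(b, t) = 1960 + 20*b (P(b, t) = (b + 98)*(11 + 9) = (98 + b)*20 = 1960 + 20*b)
P(9, c) + j(-10 - 1*(-80), -11) = (1960 + 20*9) - 118 = (1960 + 180) - 118 = 2140 - 118 = 2022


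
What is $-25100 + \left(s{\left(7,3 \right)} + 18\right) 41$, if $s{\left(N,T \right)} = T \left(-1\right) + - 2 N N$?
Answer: $-28503$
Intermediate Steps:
$s{\left(N,T \right)} = - T - 2 N^{2}$
$-25100 + \left(s{\left(7,3 \right)} + 18\right) 41 = -25100 + \left(\left(\left(-1\right) 3 - 2 \cdot 7^{2}\right) + 18\right) 41 = -25100 + \left(\left(-3 - 98\right) + 18\right) 41 = -25100 + \left(-101 + 18\right) 41 = -25100 - 3403 = -28503$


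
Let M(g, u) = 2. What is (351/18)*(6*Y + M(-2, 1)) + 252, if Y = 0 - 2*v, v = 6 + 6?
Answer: -2517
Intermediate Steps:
v = 12
Y = -24 (Y = 0 - 2*12 = 0 - 24 = -24)
(351/18)*(6*Y + M(-2, 1)) + 252 = (351/18)*(6*(-24) + 2) + 252 = (351*(1/18))*(-144 + 2) + 252 = (39/2)*(-142) + 252 = -2769 + 252 = -2517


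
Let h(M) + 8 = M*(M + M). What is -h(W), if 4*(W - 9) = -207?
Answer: -29177/8 ≈ -3647.1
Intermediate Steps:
W = -171/4 (W = 9 + (¼)*(-207) = 9 - 207/4 = -171/4 ≈ -42.750)
h(M) = -8 + 2*M² (h(M) = -8 + M*(M + M) = -8 + M*(2*M) = -8 + 2*M²)
-h(W) = -(-8 + 2*(-171/4)²) = -(-8 + 2*(29241/16)) = -(-8 + 29241/8) = -1*29177/8 = -29177/8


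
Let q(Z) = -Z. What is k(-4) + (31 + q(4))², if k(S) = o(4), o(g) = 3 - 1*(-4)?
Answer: 736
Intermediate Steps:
o(g) = 7 (o(g) = 3 + 4 = 7)
k(S) = 7
k(-4) + (31 + q(4))² = 7 + (31 - 1*4)² = 7 + (31 - 4)² = 7 + 27² = 7 + 729 = 736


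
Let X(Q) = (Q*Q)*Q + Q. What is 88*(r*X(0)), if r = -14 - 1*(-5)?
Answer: 0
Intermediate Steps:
r = -9 (r = -14 + 5 = -9)
X(Q) = Q + Q³ (X(Q) = Q²*Q + Q = Q³ + Q = Q + Q³)
88*(r*X(0)) = 88*(-9*(0 + 0³)) = 88*(-9*(0 + 0)) = 88*(-9*0) = 88*0 = 0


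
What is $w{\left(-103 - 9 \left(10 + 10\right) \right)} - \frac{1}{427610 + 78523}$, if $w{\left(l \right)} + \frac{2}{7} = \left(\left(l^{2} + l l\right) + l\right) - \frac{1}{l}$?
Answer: $\frac{160318354555007}{1002649473} \approx 1.5989 \cdot 10^{5}$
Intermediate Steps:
$w{\left(l \right)} = - \frac{2}{7} + l - \frac{1}{l} + 2 l^{2}$ ($w{\left(l \right)} = - \frac{2}{7} - \left(\frac{1}{l} - l - l^{2} - l l\right) = - \frac{2}{7} - \left(\frac{1}{l} - l - 2 l^{2}\right) = - \frac{2}{7} + \left(l - \frac{1}{l} + 2 l^{2}\right) = - \frac{2}{7} + l - \frac{1}{l} + 2 l^{2}$)
$w{\left(-103 - 9 \left(10 + 10\right) \right)} - \frac{1}{427610 + 78523} = \left(- \frac{2}{7} - \left(103 + 9 \left(10 + 10\right)\right) - \frac{1}{-103 - 9 \left(10 + 10\right)} + 2 \left(-103 - 9 \left(10 + 10\right)\right)^{2}\right) - \frac{1}{427610 + 78523} = \left(- \frac{2}{7} - \left(103 + 9 \cdot 20\right) - \frac{1}{-103 - 9 \cdot 20} + 2 \left(-103 - 9 \cdot 20\right)^{2}\right) - \frac{1}{506133} = \left(- \frac{2}{7} - 283 - \frac{1}{-103 - 180} + 2 \left(-103 - 180\right)^{2}\right) - \frac{1}{506133} = \left(- \frac{2}{7} - 283 - \frac{1}{-283} + 2 \left(-283\right)^{2}\right) - \frac{1}{506133} = \left(- \frac{2}{7} - 283 - - \frac{1}{283} + 2 \cdot 80089\right) - \frac{1}{506133} = \left(- \frac{2}{7} - 283 + \frac{1}{283} + 160178\right) - \frac{1}{506133} = \frac{316751436}{1981} - \frac{1}{506133} = \frac{160318354555007}{1002649473}$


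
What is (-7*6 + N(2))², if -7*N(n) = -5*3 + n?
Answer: 78961/49 ≈ 1611.4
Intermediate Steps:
N(n) = 15/7 - n/7 (N(n) = -(-5*3 + n)/7 = -(-15 + n)/7 = 15/7 - n/7)
(-7*6 + N(2))² = (-7*6 + (15/7 - ⅐*2))² = (-42 + (15/7 - 2/7))² = (-42 + 13/7)² = (-281/7)² = 78961/49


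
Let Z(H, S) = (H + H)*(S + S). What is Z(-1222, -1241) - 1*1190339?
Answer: 4875669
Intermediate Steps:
Z(H, S) = 4*H*S (Z(H, S) = (2*H)*(2*S) = 4*H*S)
Z(-1222, -1241) - 1*1190339 = 4*(-1222)*(-1241) - 1*1190339 = 6066008 - 1190339 = 4875669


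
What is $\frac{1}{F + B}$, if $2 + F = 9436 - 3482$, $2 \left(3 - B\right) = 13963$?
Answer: $- \frac{2}{2053} \approx -0.00097418$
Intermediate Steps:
$B = - \frac{13957}{2}$ ($B = 3 - \frac{13963}{2} = - \frac{13957}{2} \approx -6978.5$)
$F = 5952$ ($F = -2 + \left(9436 - 3482\right) = -2 + 5954 = 5952$)
$\frac{1}{F + B} = \frac{1}{5952 - \frac{13957}{2}} = \frac{1}{- \frac{2053}{2}} = - \frac{2}{2053}$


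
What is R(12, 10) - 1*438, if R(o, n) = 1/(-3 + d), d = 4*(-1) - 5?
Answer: -5257/12 ≈ -438.08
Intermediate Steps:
d = -9 (d = -4 - 5 = -9)
R(o, n) = -1/12 (R(o, n) = 1/(-3 - 9) = 1/(-12) = -1/12)
R(12, 10) - 1*438 = -1/12 - 1*438 = -1/12 - 438 = -5257/12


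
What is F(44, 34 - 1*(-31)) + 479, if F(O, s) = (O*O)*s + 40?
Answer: 126359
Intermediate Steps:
F(O, s) = 40 + s*O**2 (F(O, s) = O**2*s + 40 = s*O**2 + 40 = 40 + s*O**2)
F(44, 34 - 1*(-31)) + 479 = (40 + (34 - 1*(-31))*44**2) + 479 = (40 + (34 + 31)*1936) + 479 = (40 + 65*1936) + 479 = (40 + 125840) + 479 = 125880 + 479 = 126359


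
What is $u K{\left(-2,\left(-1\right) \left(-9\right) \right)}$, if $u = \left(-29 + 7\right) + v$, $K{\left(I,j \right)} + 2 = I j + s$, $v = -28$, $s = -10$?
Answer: $1500$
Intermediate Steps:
$K{\left(I,j \right)} = -12 + I j$ ($K{\left(I,j \right)} = -2 + \left(I j - 10\right) = -2 + \left(-10 + I j\right) = -12 + I j$)
$u = -50$ ($u = \left(-29 + 7\right) - 28 = -22 - 28 = -50$)
$u K{\left(-2,\left(-1\right) \left(-9\right) \right)} = - 50 \left(-12 - 2 \left(\left(-1\right) \left(-9\right)\right)\right) = - 50 \left(-12 - 18\right) = \left(-50\right) \left(-30\right) = 1500$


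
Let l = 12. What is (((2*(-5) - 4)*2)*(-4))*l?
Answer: 1344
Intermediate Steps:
(((2*(-5) - 4)*2)*(-4))*l = (((2*(-5) - 4)*2)*(-4))*12 = (((-10 - 4)*2)*(-4))*12 = (-14*2*(-4))*12 = -28*(-4)*12 = 112*12 = 1344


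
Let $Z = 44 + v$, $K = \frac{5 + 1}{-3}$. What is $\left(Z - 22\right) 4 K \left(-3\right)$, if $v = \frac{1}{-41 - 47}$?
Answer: $\frac{5805}{11} \approx 527.73$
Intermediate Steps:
$v = - \frac{1}{88}$ ($v = \frac{1}{-88} = - \frac{1}{88} \approx -0.011364$)
$K = -2$ ($K = \left(- \frac{1}{3}\right) 6 = -2$)
$Z = \frac{3871}{88}$ ($Z = 44 - \frac{1}{88} = \frac{3871}{88} \approx 43.989$)
$\left(Z - 22\right) 4 K \left(-3\right) = \left(\frac{3871}{88} - 22\right) 4 \left(-2\right) \left(-3\right) = \frac{1935 \left(\left(-8\right) \left(-3\right)\right)}{88} = \frac{1935}{88} \cdot 24 = \frac{5805}{11}$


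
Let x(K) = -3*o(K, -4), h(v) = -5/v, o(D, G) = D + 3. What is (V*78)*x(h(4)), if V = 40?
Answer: -16380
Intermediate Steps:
o(D, G) = 3 + D
x(K) = -9 - 3*K (x(K) = -3*(3 + K) = -9 - 3*K)
(V*78)*x(h(4)) = (40*78)*(-9 - (-15)/4) = 3120*(-9 - (-15)/4) = 3120*(-9 - 3*(-5/4)) = 3120*(-9 + 15/4) = 3120*(-21/4) = -16380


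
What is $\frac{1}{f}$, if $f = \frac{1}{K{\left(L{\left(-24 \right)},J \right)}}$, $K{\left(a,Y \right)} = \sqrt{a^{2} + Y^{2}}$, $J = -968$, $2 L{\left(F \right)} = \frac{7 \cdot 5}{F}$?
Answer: $\frac{\sqrt{2158904521}}{48} \approx 968.0$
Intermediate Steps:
$L{\left(F \right)} = \frac{35}{2 F}$ ($L{\left(F \right)} = \frac{7 \cdot 5 \frac{1}{F}}{2} = \frac{35 \frac{1}{F}}{2} = \frac{35}{2 F}$)
$K{\left(a,Y \right)} = \sqrt{Y^{2} + a^{2}}$
$f = \frac{48 \sqrt{2158904521}}{2158904521}$ ($f = \frac{1}{\sqrt{\left(-968\right)^{2} + \left(\frac{35}{2 \left(-24\right)}\right)^{2}}} = \frac{1}{\sqrt{937024 + \left(\frac{35}{2} \left(- \frac{1}{24}\right)\right)^{2}}} = \frac{1}{\sqrt{937024 + \left(- \frac{35}{48}\right)^{2}}} = \frac{1}{\sqrt{937024 + \frac{1225}{2304}}} = \frac{1}{\sqrt{\frac{2158904521}{2304}}} = \frac{1}{\frac{1}{48} \sqrt{2158904521}} = \frac{48 \sqrt{2158904521}}{2158904521} \approx 0.0010331$)
$\frac{1}{f} = \frac{1}{\frac{48}{2158904521} \sqrt{2158904521}} = \frac{\sqrt{2158904521}}{48}$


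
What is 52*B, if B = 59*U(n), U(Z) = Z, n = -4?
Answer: -12272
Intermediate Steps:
B = -236 (B = 59*(-4) = -236)
52*B = 52*(-236) = -12272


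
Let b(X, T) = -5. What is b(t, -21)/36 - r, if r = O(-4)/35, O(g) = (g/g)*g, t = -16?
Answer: -31/1260 ≈ -0.024603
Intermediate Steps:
O(g) = g (O(g) = 1*g = g)
r = -4/35 ≈ -0.11429
b(t, -21)/36 - r = -5/36 - 1*(-4/35) = -5*1/36 + 4/35 = -5/36 + 4/35 = -31/1260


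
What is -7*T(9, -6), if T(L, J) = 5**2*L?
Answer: -1575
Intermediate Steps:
T(L, J) = 25*L
-7*T(9, -6) = -175*9 = -7*225 = -1575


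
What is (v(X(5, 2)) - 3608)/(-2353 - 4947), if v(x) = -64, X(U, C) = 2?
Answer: 918/1825 ≈ 0.50301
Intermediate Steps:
(v(X(5, 2)) - 3608)/(-2353 - 4947) = (-64 - 3608)/(-2353 - 4947) = -3672/(-7300) = -3672*(-1/7300) = 918/1825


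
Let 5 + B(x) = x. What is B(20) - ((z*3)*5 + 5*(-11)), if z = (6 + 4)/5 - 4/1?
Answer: 100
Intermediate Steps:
B(x) = -5 + x
z = -2 (z = 10*(⅕) - 4*1 = 2 - 4 = -2)
B(20) - ((z*3)*5 + 5*(-11)) = (-5 + 20) - (-2*3*5 + 5*(-11)) = 15 - (-6*5 - 55) = 15 - (-30 - 55) = 15 - 1*(-85) = 15 + 85 = 100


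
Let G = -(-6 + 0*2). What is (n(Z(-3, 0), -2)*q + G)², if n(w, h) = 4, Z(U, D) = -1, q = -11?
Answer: 1444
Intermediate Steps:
G = 6 (G = -(-6 + 0) = -1*(-6) = 6)
(n(Z(-3, 0), -2)*q + G)² = (4*(-11) + 6)² = (-44 + 6)² = (-38)² = 1444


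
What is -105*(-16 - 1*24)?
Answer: 4200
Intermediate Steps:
-105*(-16 - 1*24) = -105*(-16 - 24) = -105*(-40) = 4200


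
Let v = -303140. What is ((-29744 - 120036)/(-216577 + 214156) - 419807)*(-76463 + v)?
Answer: 385753694882101/2421 ≈ 1.5934e+11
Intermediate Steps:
((-29744 - 120036)/(-216577 + 214156) - 419807)*(-76463 + v) = ((-29744 - 120036)/(-216577 + 214156) - 419807)*(-76463 - 303140) = (-149780/(-2421) - 419807)*(-379603) = (-149780*(-1/2421) - 419807)*(-379603) = (149780/2421 - 419807)*(-379603) = -1016202967/2421*(-379603) = 385753694882101/2421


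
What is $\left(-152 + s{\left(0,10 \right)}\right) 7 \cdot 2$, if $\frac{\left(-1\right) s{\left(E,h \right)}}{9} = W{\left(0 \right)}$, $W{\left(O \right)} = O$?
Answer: $-2128$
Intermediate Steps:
$s{\left(E,h \right)} = 0$ ($s{\left(E,h \right)} = \left(-9\right) 0 = 0$)
$\left(-152 + s{\left(0,10 \right)}\right) 7 \cdot 2 = \left(-152 + 0\right) 7 \cdot 2 = \left(-152\right) 14 = -2128$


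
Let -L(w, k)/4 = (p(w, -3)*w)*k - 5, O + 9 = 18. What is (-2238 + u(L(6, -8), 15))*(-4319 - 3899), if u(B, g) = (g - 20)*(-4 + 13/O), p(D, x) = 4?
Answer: 164581886/9 ≈ 1.8287e+7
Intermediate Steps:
O = 9 (O = -9 + 18 = 9)
L(w, k) = 20 - 16*k*w (L(w, k) = -4*((4*w)*k - 5) = -4*(4*k*w - 5) = -4*(-5 + 4*k*w) = 20 - 16*k*w)
u(B, g) = 460/9 - 23*g/9 (u(B, g) = (g - 20)*(-4 + 13/9) = (-20 + g)*(-4 + 13*(⅑)) = (-20 + g)*(-4 + 13/9) = (-20 + g)*(-23/9) = 460/9 - 23*g/9)
(-2238 + u(L(6, -8), 15))*(-4319 - 3899) = (-2238 + (460/9 - 23/9*15))*(-4319 - 3899) = (-2238 + (460/9 - 115/3))*(-8218) = (-2238 + 115/9)*(-8218) = -20027/9*(-8218) = 164581886/9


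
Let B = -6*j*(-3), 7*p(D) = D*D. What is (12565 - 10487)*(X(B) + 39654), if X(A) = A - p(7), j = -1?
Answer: 82349062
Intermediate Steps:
p(D) = D**2/7 (p(D) = (D*D)/7 = D**2/7)
B = -18 (B = -6*(-1)*(-3) = 6*(-3) = -18)
X(A) = -7 + A (X(A) = A - 7**2/7 = A - 49/7 = A - 1*7 = A - 7 = -7 + A)
(12565 - 10487)*(X(B) + 39654) = (12565 - 10487)*((-7 - 18) + 39654) = 2078*(-25 + 39654) = 2078*39629 = 82349062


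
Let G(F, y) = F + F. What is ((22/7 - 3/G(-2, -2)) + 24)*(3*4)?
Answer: 2343/7 ≈ 334.71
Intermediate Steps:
G(F, y) = 2*F
((22/7 - 3/G(-2, -2)) + 24)*(3*4) = ((22/7 - 3/(2*(-2))) + 24)*(3*4) = ((22*(⅐) - 3/(-4)) + 24)*12 = ((22/7 - 3*(-¼)) + 24)*12 = ((22/7 + ¾) + 24)*12 = (109/28 + 24)*12 = (781/28)*12 = 2343/7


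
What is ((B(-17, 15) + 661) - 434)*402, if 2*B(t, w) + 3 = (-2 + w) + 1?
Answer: 93465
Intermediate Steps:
B(t, w) = -2 + w/2 (B(t, w) = -3/2 + ((-2 + w) + 1)/2 = -3/2 + (-1 + w)/2 = -3/2 + (-½ + w/2) = -2 + w/2)
((B(-17, 15) + 661) - 434)*402 = (((-2 + (½)*15) + 661) - 434)*402 = (((-2 + 15/2) + 661) - 434)*402 = ((11/2 + 661) - 434)*402 = (1333/2 - 434)*402 = (465/2)*402 = 93465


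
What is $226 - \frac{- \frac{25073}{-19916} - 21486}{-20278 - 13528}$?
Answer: $\frac{151733456793}{673280296} \approx 225.36$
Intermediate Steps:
$226 - \frac{- \frac{25073}{-19916} - 21486}{-20278 - 13528} = 226 - \frac{\left(-25073\right) \left(- \frac{1}{19916}\right) - 21486}{-33806} = 226 - \left(\frac{25073}{19916} - 21486\right) \left(- \frac{1}{33806}\right) = 226 - \left(- \frac{427890103}{19916}\right) \left(- \frac{1}{33806}\right) = 226 - \frac{427890103}{673280296} = \frac{151733456793}{673280296}$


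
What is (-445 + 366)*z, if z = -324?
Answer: 25596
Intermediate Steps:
(-445 + 366)*z = (-445 + 366)*(-324) = -79*(-324) = 25596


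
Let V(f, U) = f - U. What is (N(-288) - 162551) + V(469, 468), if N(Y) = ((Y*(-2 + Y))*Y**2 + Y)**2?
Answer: 47990015062462875914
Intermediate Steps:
N(Y) = (Y + Y**3*(-2 + Y))**2 (N(Y) = (Y**3*(-2 + Y) + Y)**2 = (Y + Y**3*(-2 + Y))**2)
(N(-288) - 162551) + V(469, 468) = ((-288)**2*(1 + (-288)**3 - 2*(-288)**2)**2 - 162551) + (469 - 1*468) = (82944*(1 - 23887872 - 2*82944)**2 - 162551) + (469 - 468) = (82944*(1 - 23887872 - 165888)**2 - 162551) + 1 = (82944*(-24053759)**2 - 162551) + 1 = (82944*578583322030081 - 162551) + 1 = (47990015062463038464 - 162551) + 1 = 47990015062462875913 + 1 = 47990015062462875914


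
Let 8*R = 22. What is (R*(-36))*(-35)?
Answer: 3465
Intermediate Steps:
R = 11/4 (R = (⅛)*22 = 11/4 ≈ 2.7500)
(R*(-36))*(-35) = ((11/4)*(-36))*(-35) = -99*(-35) = 3465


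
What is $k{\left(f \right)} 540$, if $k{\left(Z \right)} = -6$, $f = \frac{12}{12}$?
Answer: $-3240$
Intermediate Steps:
$f = 1$ ($f = 12 \cdot \frac{1}{12} = 1$)
$k{\left(f \right)} 540 = \left(-6\right) 540 = -3240$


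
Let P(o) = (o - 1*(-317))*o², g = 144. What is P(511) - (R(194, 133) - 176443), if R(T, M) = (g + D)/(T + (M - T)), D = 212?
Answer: 28779155567/133 ≈ 2.1638e+8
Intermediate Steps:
R(T, M) = 356/M (R(T, M) = (144 + 212)/(T + (M - T)) = 356/M)
P(o) = o²*(317 + o) (P(o) = (o + 317)*o² = (317 + o)*o² = o²*(317 + o))
P(511) - (R(194, 133) - 176443) = 511²*(317 + 511) - (356/133 - 176443) = 261121*828 - (356*(1/133) - 176443) = 216208188 - (356/133 - 176443) = 216208188 - 1*(-23466563/133) = 216208188 + 23466563/133 = 28779155567/133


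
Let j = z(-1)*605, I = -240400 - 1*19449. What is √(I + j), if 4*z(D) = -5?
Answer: I*√1042421/2 ≈ 510.5*I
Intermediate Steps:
I = -259849 (I = -240400 - 19449 = -259849)
z(D) = -5/4 (z(D) = (¼)*(-5) = -5/4)
j = -3025/4 (j = -5/4*605 = -3025/4 ≈ -756.25)
√(I + j) = √(-259849 - 3025/4) = √(-1042421/4) = I*√1042421/2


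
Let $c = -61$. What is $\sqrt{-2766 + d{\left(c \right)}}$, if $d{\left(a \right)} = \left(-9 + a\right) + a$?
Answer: $i \sqrt{2897} \approx 53.824 i$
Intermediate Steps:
$d{\left(a \right)} = -9 + 2 a$
$\sqrt{-2766 + d{\left(c \right)}} = \sqrt{-2766 + \left(-9 + 2 \left(-61\right)\right)} = \sqrt{-2766 - 131} = \sqrt{-2897} = i \sqrt{2897}$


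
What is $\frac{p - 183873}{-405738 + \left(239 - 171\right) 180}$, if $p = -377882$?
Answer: $\frac{561755}{393498} \approx 1.4276$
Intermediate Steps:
$\frac{p - 183873}{-405738 + \left(239 - 171\right) 180} = \frac{-377882 - 183873}{-405738 + \left(239 - 171\right) 180} = - \frac{561755}{-405738 + 68 \cdot 180} = - \frac{561755}{-405738 + 12240} = - \frac{561755}{-393498} = \left(-561755\right) \left(- \frac{1}{393498}\right) = \frac{561755}{393498}$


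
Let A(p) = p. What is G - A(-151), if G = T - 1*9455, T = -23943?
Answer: -33247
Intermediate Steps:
G = -33398 (G = -23943 - 1*9455 = -23943 - 9455 = -33398)
G - A(-151) = -33398 - 1*(-151) = -33398 + 151 = -33247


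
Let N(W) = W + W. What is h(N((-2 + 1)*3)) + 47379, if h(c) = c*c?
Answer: 47415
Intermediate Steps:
N(W) = 2*W
h(c) = c**2
h(N((-2 + 1)*3)) + 47379 = (2*((-2 + 1)*3))**2 + 47379 = (2*(-1*3))**2 + 47379 = (2*(-3))**2 + 47379 = (-6)**2 + 47379 = 36 + 47379 = 47415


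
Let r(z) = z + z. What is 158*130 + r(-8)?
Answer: 20524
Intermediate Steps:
r(z) = 2*z
158*130 + r(-8) = 158*130 + 2*(-8) = 20540 - 16 = 20524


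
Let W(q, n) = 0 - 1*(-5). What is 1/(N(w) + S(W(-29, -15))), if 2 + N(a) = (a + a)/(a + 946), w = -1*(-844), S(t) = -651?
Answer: -895/583591 ≈ -0.0015336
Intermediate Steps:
W(q, n) = 5 (W(q, n) = 0 + 5 = 5)
w = 844
N(a) = -2 + 2*a/(946 + a) (N(a) = -2 + (a + a)/(a + 946) = -2 + (2*a)/(946 + a) = -2 + 2*a/(946 + a))
1/(N(w) + S(W(-29, -15))) = 1/(-1892/(946 + 844) - 651) = 1/(-1892/1790 - 651) = 1/(-1892*1/1790 - 651) = 1/(-946/895 - 651) = 1/(-583591/895) = -895/583591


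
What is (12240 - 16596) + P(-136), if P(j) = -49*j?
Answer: 2308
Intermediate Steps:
(12240 - 16596) + P(-136) = (12240 - 16596) - 49*(-136) = -4356 + 6664 = 2308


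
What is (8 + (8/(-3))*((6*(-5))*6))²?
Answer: 238144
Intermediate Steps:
(8 + (8/(-3))*((6*(-5))*6))² = (8 + (8*(-⅓))*(-30*6))² = (8 - 8/3*(-180))² = (8 + 480)² = 488² = 238144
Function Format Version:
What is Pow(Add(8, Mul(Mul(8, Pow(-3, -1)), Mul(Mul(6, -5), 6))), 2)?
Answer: 238144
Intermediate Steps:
Pow(Add(8, Mul(Mul(8, Pow(-3, -1)), Mul(Mul(6, -5), 6))), 2) = Pow(Add(8, Mul(Mul(8, Rational(-1, 3)), Mul(-30, 6))), 2) = Pow(Add(8, Mul(Rational(-8, 3), -180)), 2) = Pow(Add(8, 480), 2) = Pow(488, 2) = 238144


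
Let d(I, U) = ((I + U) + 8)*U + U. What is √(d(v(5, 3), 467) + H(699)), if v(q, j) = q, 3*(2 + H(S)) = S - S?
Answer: 5*√8985 ≈ 473.95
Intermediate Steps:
H(S) = -2 (H(S) = -2 + (S - S)/3 = -2 + (⅓)*0 = -2 + 0 = -2)
d(I, U) = U + U*(8 + I + U) (d(I, U) = (8 + I + U)*U + U = U*(8 + I + U) + U = U + U*(8 + I + U))
√(d(v(5, 3), 467) + H(699)) = √(467*(9 + 5 + 467) - 2) = √(467*481 - 2) = √(224627 - 2) = √224625 = 5*√8985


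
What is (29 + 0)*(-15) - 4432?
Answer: -4867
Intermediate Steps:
(29 + 0)*(-15) - 4432 = 29*(-15) - 4432 = -435 - 4432 = -4867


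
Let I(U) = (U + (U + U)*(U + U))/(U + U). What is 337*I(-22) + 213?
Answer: -28893/2 ≈ -14447.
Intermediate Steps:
I(U) = (U + 4*U**2)/(2*U) (I(U) = (U + (2*U)*(2*U))/((2*U)) = (U + 4*U**2)*(1/(2*U)) = (U + 4*U**2)/(2*U))
337*I(-22) + 213 = 337*(1/2 + 2*(-22)) + 213 = 337*(1/2 - 44) + 213 = 337*(-87/2) + 213 = -29319/2 + 213 = -28893/2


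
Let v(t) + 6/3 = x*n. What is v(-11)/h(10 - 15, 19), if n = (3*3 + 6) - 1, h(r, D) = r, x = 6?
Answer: -82/5 ≈ -16.400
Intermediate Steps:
n = 14 (n = (9 + 6) - 1 = 15 - 1 = 14)
v(t) = 82 (v(t) = -2 + 6*14 = -2 + 84 = 82)
v(-11)/h(10 - 15, 19) = 82/(10 - 15) = 82/(-5) = 82*(-1/5) = -82/5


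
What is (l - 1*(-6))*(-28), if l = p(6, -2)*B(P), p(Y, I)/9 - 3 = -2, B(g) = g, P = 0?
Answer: -168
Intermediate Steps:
p(Y, I) = 9 (p(Y, I) = 27 + 9*(-2) = 27 - 18 = 9)
l = 0 (l = 9*0 = 0)
(l - 1*(-6))*(-28) = (0 - 1*(-6))*(-28) = (0 + 6)*(-28) = 6*(-28) = -168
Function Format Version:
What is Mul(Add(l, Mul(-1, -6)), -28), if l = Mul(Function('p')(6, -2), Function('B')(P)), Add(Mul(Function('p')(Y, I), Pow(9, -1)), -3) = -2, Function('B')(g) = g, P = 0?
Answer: -168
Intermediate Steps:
Function('p')(Y, I) = 9 (Function('p')(Y, I) = Add(27, Mul(9, -2)) = Add(27, -18) = 9)
l = 0 (l = Mul(9, 0) = 0)
Mul(Add(l, Mul(-1, -6)), -28) = Mul(Add(0, Mul(-1, -6)), -28) = Mul(Add(0, 6), -28) = Mul(6, -28) = -168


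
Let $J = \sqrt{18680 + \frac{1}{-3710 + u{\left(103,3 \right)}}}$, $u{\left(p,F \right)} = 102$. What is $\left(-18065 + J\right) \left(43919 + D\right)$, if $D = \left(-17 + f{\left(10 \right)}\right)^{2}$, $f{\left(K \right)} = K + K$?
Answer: $-793559320 + \frac{10982 \sqrt{60792489978}}{451} \approx -7.8756 \cdot 10^{8}$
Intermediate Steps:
$f{\left(K \right)} = 2 K$
$D = 9$ ($D = \left(-17 + 2 \cdot 10\right)^{2} = \left(-17 + 20\right)^{2} = 3^{2} = 9$)
$J = \frac{\sqrt{60792489978}}{1804}$ ($J = \sqrt{18680 + \frac{1}{-3710 + 102}} = \sqrt{18680 + \frac{1}{-3608}} = \sqrt{18680 - \frac{1}{3608}} = \sqrt{\frac{67397439}{3608}} = \frac{\sqrt{60792489978}}{1804} \approx 136.67$)
$\left(-18065 + J\right) \left(43919 + D\right) = \left(-18065 + \frac{\sqrt{60792489978}}{1804}\right) \left(43919 + 9\right) = \left(-18065 + \frac{\sqrt{60792489978}}{1804}\right) 43928 = -793559320 + \frac{10982 \sqrt{60792489978}}{451}$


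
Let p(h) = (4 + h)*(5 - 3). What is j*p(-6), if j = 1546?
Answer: -6184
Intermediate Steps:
p(h) = 8 + 2*h (p(h) = (4 + h)*2 = 8 + 2*h)
j*p(-6) = 1546*(8 + 2*(-6)) = 1546*(8 - 12) = 1546*(-4) = -6184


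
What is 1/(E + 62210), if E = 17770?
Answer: 1/79980 ≈ 1.2503e-5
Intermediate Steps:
1/(E + 62210) = 1/(17770 + 62210) = 1/79980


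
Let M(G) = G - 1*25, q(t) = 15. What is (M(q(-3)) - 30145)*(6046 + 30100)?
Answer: -1089982630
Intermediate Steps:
M(G) = -25 + G (M(G) = G - 25 = -25 + G)
(M(q(-3)) - 30145)*(6046 + 30100) = ((-25 + 15) - 30145)*(6046 + 30100) = (-10 - 30145)*36146 = -30155*36146 = -1089982630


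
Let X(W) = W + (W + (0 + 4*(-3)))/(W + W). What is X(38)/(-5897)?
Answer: -1457/224086 ≈ -0.0065020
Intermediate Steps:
X(W) = W + (-12 + W)/(2*W) (X(W) = W + (W + (0 - 12))/((2*W)) = W + (W - 12)*(1/(2*W)) = W + (-12 + W)*(1/(2*W)) = W + (-12 + W)/(2*W))
X(38)/(-5897) = (½ + 38 - 6/38)/(-5897) = (½ + 38 - 6*1/38)*(-1/5897) = (½ + 38 - 3/19)*(-1/5897) = (1457/38)*(-1/5897) = -1457/224086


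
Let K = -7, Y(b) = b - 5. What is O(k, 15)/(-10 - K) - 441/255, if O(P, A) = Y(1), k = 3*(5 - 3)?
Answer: -101/255 ≈ -0.39608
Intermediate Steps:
Y(b) = -5 + b
k = 6 (k = 3*2 = 6)
O(P, A) = -4 (O(P, A) = -5 + 1 = -4)
O(k, 15)/(-10 - K) - 441/255 = -4/(-10 - 1*(-7)) - 441/255 = -4/(-10 + 7) - 441*1/255 = -4/(-3) - 147/85 = -4*(-1/3) - 147/85 = 4/3 - 147/85 = -101/255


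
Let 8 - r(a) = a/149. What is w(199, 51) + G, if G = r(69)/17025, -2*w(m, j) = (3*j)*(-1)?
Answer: 388121171/5073450 ≈ 76.500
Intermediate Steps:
w(m, j) = 3*j/2 (w(m, j) = -3*j*(-1)/2 = -(-3)*j/2 = 3*j/2)
r(a) = 8 - a/149
G = 1123/2536725 (G = (8 - 1/149*69)/17025 = (8 - 69/149)*(1/17025) = (1123/149)*(1/17025) = 1123/2536725 ≈ 0.00044270)
w(199, 51) + G = (3/2)*51 + 1123/2536725 = 153/2 + 1123/2536725 = 388121171/5073450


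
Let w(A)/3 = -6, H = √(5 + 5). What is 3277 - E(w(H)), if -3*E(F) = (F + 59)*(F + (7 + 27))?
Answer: 10487/3 ≈ 3495.7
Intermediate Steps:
H = √10 ≈ 3.1623
w(A) = -18 (w(A) = 3*(-6) = -18)
E(F) = -(34 + F)*(59 + F)/3 (E(F) = -(F + 59)*(F + (7 + 27))/3 = -(59 + F)*(F + 34)/3 = -(59 + F)*(34 + F)/3 = -(34 + F)*(59 + F)/3)
3277 - E(w(H)) = 3277 - (-2006/3 - 31*(-18) - ⅓*(-18)²) = 3277 - (-2006/3 + 558 - ⅓*324) = 3277 - (-2006/3 + 558 - 108) = 3277 - 1*(-656/3) = 3277 + 656/3 = 10487/3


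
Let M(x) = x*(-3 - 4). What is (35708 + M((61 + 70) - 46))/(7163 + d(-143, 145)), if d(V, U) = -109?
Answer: 35113/7054 ≈ 4.9777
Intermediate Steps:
M(x) = -7*x (M(x) = x*(-7) = -7*x)
(35708 + M((61 + 70) - 46))/(7163 + d(-143, 145)) = (35708 - 7*((61 + 70) - 46))/(7163 - 109) = (35708 - 7*(131 - 46))/7054 = (35708 - 7*85)*(1/7054) = (35708 - 595)*(1/7054) = 35113*(1/7054) = 35113/7054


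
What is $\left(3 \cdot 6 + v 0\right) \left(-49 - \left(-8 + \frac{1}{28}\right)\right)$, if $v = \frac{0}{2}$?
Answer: $- \frac{10341}{14} \approx -738.64$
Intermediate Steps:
$v = 0$ ($v = 0 \cdot \frac{1}{2} = 0$)
$\left(3 \cdot 6 + v 0\right) \left(-49 - \left(-8 + \frac{1}{28}\right)\right) = \left(3 \cdot 6 + 0 \cdot 0\right) \left(-49 - \left(-8 + \frac{1}{28}\right)\right) = \left(18 + 0\right) \left(-49 - \left(-8 + \frac{1}{28}\right)\right) = 18 \left(-49 - - \frac{223}{28}\right) = 18 \left(-49 + \frac{223}{28}\right) = 18 \left(- \frac{1149}{28}\right) = - \frac{10341}{14}$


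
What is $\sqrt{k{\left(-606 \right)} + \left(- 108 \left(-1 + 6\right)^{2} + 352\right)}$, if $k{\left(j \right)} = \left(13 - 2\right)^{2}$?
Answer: $i \sqrt{2227} \approx 47.191 i$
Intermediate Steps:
$k{\left(j \right)} = 121$ ($k{\left(j \right)} = 11^{2} = 121$)
$\sqrt{k{\left(-606 \right)} + \left(- 108 \left(-1 + 6\right)^{2} + 352\right)} = \sqrt{121 + \left(- 108 \left(-1 + 6\right)^{2} + 352\right)} = \sqrt{121 + \left(- 108 \cdot 5^{2} + 352\right)} = \sqrt{121 + \left(\left(-108\right) 25 + 352\right)} = \sqrt{121 + \left(-2700 + 352\right)} = \sqrt{121 - 2348} = \sqrt{-2227} = i \sqrt{2227}$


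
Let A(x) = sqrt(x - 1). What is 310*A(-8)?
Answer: 930*I ≈ 930.0*I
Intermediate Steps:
A(x) = sqrt(-1 + x)
310*A(-8) = 310*sqrt(-1 - 8) = 310*sqrt(-9) = 310*(3*I) = 930*I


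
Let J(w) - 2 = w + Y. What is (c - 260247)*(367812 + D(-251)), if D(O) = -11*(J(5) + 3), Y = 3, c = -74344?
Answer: -123018738379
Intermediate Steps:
J(w) = 5 + w (J(w) = 2 + (w + 3) = 2 + (3 + w) = 5 + w)
D(O) = -143 (D(O) = -11*((5 + 5) + 3) = -11*(10 + 3) = -11*13 = -143)
(c - 260247)*(367812 + D(-251)) = (-74344 - 260247)*(367812 - 143) = -334591*367669 = -123018738379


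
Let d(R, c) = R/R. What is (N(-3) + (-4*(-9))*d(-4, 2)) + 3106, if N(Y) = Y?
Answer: 3139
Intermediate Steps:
d(R, c) = 1
(N(-3) + (-4*(-9))*d(-4, 2)) + 3106 = (-3 - 4*(-9)*1) + 3106 = (-3 + 36*1) + 3106 = (-3 + 36) + 3106 = 33 + 3106 = 3139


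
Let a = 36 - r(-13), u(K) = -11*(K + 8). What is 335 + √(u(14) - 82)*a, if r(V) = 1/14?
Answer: 335 + 4527*I/7 ≈ 335.0 + 646.71*I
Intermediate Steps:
u(K) = -88 - 11*K (u(K) = -11*(8 + K) = -88 - 11*K)
r(V) = 1/14
a = 503/14 (a = 36 - 1*1/14 = 36 - 1/14 = 503/14 ≈ 35.929)
335 + √(u(14) - 82)*a = 335 + √((-88 - 11*14) - 82)*(503/14) = 335 + √((-88 - 154) - 82)*(503/14) = 335 + √(-242 - 82)*(503/14) = 335 + √(-324)*(503/14) = 335 + (18*I)*(503/14) = 335 + 4527*I/7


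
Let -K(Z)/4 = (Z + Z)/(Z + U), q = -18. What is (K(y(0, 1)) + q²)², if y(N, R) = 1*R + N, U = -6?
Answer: 2650384/25 ≈ 1.0602e+5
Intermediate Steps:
y(N, R) = N + R (y(N, R) = R + N = N + R)
K(Z) = -8*Z/(-6 + Z) (K(Z) = -4*(Z + Z)/(Z - 6) = -4*2*Z/(-6 + Z) = -8*Z/(-6 + Z))
(K(y(0, 1)) + q²)² = (-8*(0 + 1)/(-6 + (0 + 1)) + (-18)²)² = (-8*1/(-6 + 1) + 324)² = (-8*1/(-5) + 324)² = (-8*1*(-⅕) + 324)² = (8/5 + 324)² = (1628/5)² = 2650384/25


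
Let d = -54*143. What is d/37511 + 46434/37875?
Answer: 483105008/473576375 ≈ 1.0201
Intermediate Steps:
d = -7722
d/37511 + 46434/37875 = -7722/37511 + 46434/37875 = -7722*1/37511 + 46434*(1/37875) = -7722/37511 + 15478/12625 = 483105008/473576375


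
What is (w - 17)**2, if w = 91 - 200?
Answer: 15876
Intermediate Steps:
w = -109
(w - 17)**2 = (-109 - 17)**2 = (-126)**2 = 15876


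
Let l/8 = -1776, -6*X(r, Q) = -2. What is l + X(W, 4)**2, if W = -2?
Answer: -127871/9 ≈ -14208.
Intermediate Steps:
X(r, Q) = 1/3 (X(r, Q) = -1/6*(-2) = 1/3)
l = -14208 (l = 8*(-1776) = -14208)
l + X(W, 4)**2 = -14208 + (1/3)**2 = -14208 + 1/9 = -127871/9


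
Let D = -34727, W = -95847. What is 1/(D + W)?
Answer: -1/130574 ≈ -7.6585e-6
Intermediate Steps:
1/(D + W) = 1/(-34727 - 95847) = 1/(-130574) = -1/130574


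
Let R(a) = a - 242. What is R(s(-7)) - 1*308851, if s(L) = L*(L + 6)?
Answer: -309086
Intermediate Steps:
s(L) = L*(6 + L)
R(a) = -242 + a
R(s(-7)) - 1*308851 = (-242 - 7*(6 - 7)) - 1*308851 = (-242 - 7*(-1)) - 308851 = (-242 + 7) - 308851 = -235 - 308851 = -309086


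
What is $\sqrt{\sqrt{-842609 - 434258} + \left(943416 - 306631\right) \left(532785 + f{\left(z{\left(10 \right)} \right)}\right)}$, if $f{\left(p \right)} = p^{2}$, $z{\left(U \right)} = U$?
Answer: $\sqrt{339333174725 + i \sqrt{1276867}} \approx 5.8252 \cdot 10^{5} + 0.001 i$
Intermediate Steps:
$\sqrt{\sqrt{-842609 - 434258} + \left(943416 - 306631\right) \left(532785 + f{\left(z{\left(10 \right)} \right)}\right)} = \sqrt{\sqrt{-842609 - 434258} + \left(943416 - 306631\right) \left(532785 + 10^{2}\right)} = \sqrt{\sqrt{-1276867} + 636785 \left(532785 + 100\right)} = \sqrt{i \sqrt{1276867} + 636785 \cdot 532885} = \sqrt{i \sqrt{1276867} + 339333174725} = \sqrt{339333174725 + i \sqrt{1276867}}$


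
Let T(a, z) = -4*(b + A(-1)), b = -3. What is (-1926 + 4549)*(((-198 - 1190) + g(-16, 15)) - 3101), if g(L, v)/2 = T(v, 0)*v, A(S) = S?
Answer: -10515607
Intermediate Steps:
T(a, z) = 16 (T(a, z) = -4*(-3 - 1) = -4*(-4) = 16)
g(L, v) = 32*v (g(L, v) = 2*(16*v) = 32*v)
(-1926 + 4549)*(((-198 - 1190) + g(-16, 15)) - 3101) = (-1926 + 4549)*(((-198 - 1190) + 32*15) - 3101) = 2623*((-1388 + 480) - 3101) = 2623*(-908 - 3101) = 2623*(-4009) = -10515607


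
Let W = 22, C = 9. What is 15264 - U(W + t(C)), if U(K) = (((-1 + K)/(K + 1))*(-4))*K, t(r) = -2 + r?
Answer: 230584/15 ≈ 15372.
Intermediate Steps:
U(K) = -4*K*(-1 + K)/(1 + K) (U(K) = (((-1 + K)/(1 + K))*(-4))*K = (-4*(-1 + K)/(1 + K))*K = -4*K*(-1 + K)/(1 + K))
15264 - U(W + t(C)) = 15264 - 4*(22 + (-2 + 9))*(1 - (22 + (-2 + 9)))/(1 + (22 + (-2 + 9))) = 15264 - 4*(22 + 7)*(1 - (22 + 7))/(1 + (22 + 7)) = 15264 - 4*29*(1 - 1*29)/(1 + 29) = 15264 - 4*29*(1 - 29)/30 = 15264 - 4*29*(-28)/30 = 15264 - 1*(-1624/15) = 15264 + 1624/15 = 230584/15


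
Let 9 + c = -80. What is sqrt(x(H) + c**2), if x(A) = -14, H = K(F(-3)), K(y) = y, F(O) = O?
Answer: sqrt(7907) ≈ 88.921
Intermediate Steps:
c = -89 (c = -9 - 80 = -89)
H = -3
sqrt(x(H) + c**2) = sqrt(-14 + (-89)**2) = sqrt(-14 + 7921) = sqrt(7907)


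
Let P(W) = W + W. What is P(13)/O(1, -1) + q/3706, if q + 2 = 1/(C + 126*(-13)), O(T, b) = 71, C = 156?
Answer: 142589077/389952732 ≈ 0.36566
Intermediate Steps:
P(W) = 2*W
q = -2965/1482 (q = -2 + 1/(156 + 126*(-13)) = -2 + 1/(156 - 1638) = -2 + 1/(-1482) = -2 - 1/1482 = -2965/1482 ≈ -2.0007)
P(13)/O(1, -1) + q/3706 = (2*13)/71 - 2965/1482/3706 = 26*(1/71) - 2965/1482*1/3706 = 26/71 - 2965/5492292 = 142589077/389952732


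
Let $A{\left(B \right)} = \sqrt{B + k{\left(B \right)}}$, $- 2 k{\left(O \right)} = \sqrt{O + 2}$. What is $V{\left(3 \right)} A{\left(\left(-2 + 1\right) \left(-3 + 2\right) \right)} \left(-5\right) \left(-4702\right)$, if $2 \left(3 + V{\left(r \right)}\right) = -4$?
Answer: $- 58775 \sqrt{4 - 2 \sqrt{3}} \approx -43026.0$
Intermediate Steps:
$k{\left(O \right)} = - \frac{\sqrt{2 + O}}{2}$ ($k{\left(O \right)} = - \frac{\sqrt{O + 2}}{2} = - \frac{\sqrt{2 + O}}{2}$)
$V{\left(r \right)} = -5$ ($V{\left(r \right)} = -3 + \frac{1}{2} \left(-4\right) = -3 - 2 = -5$)
$A{\left(B \right)} = \sqrt{B - \frac{\sqrt{2 + B}}{2}}$
$V{\left(3 \right)} A{\left(\left(-2 + 1\right) \left(-3 + 2\right) \right)} \left(-5\right) \left(-4702\right) = - 5 \frac{\sqrt{- 2 \sqrt{2 + \left(-2 + 1\right) \left(-3 + 2\right)} + 4 \left(-2 + 1\right) \left(-3 + 2\right)}}{2} \left(-5\right) \left(-4702\right) = - 5 \frac{\sqrt{- 2 \sqrt{2 - -1} + 4 \left(\left(-1\right) \left(-1\right)\right)}}{2} \left(-5\right) \left(-4702\right) = - 5 \frac{\sqrt{- 2 \sqrt{2 + 1} + 4 \cdot 1}}{2} \left(-5\right) \left(-4702\right) = - 5 \frac{\sqrt{- 2 \sqrt{3} + 4}}{2} \left(-5\right) \left(-4702\right) = - 5 \frac{\sqrt{4 - 2 \sqrt{3}}}{2} \left(-5\right) \left(-4702\right) = - \frac{5 \sqrt{4 - 2 \sqrt{3}}}{2} \left(-5\right) \left(-4702\right) = \frac{25 \sqrt{4 - 2 \sqrt{3}}}{2} \left(-4702\right) = - 58775 \sqrt{4 - 2 \sqrt{3}}$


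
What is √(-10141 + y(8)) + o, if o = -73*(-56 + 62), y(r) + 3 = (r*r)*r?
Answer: -438 + 4*I*√602 ≈ -438.0 + 98.143*I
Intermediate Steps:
y(r) = -3 + r³ (y(r) = -3 + (r*r)*r = -3 + r²*r = -3 + r³)
o = -438 (o = -73*6 = -438)
√(-10141 + y(8)) + o = √(-10141 + (-3 + 8³)) - 438 = √(-10141 + (-3 + 512)) - 438 = √(-10141 + 509) - 438 = √(-9632) - 438 = 4*I*√602 - 438 = -438 + 4*I*√602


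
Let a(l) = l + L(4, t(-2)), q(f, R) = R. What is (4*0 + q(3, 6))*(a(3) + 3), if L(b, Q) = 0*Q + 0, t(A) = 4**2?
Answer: 36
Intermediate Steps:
t(A) = 16
L(b, Q) = 0 (L(b, Q) = 0 + 0 = 0)
a(l) = l (a(l) = l + 0 = l)
(4*0 + q(3, 6))*(a(3) + 3) = (4*0 + 6)*(3 + 3) = (0 + 6)*6 = 6*6 = 36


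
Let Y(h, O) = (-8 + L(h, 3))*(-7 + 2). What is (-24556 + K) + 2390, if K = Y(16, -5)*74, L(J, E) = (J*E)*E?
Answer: -72486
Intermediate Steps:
L(J, E) = J*E² (L(J, E) = (E*J)*E = J*E²)
Y(h, O) = 40 - 45*h (Y(h, O) = (-8 + h*3²)*(-7 + 2) = (-8 + h*9)*(-5) = (-8 + 9*h)*(-5) = 40 - 45*h)
K = -50320 (K = (40 - 45*16)*74 = (40 - 720)*74 = -680*74 = -50320)
(-24556 + K) + 2390 = (-24556 - 50320) + 2390 = -74876 + 2390 = -72486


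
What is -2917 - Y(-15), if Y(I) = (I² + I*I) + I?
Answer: -3352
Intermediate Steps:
Y(I) = I + 2*I² (Y(I) = (I² + I²) + I = 2*I² + I = I + 2*I²)
-2917 - Y(-15) = -2917 - (-15)*(1 + 2*(-15)) = -2917 - (-15)*(1 - 30) = -2917 - (-15)*(-29) = -2917 - 1*435 = -2917 - 435 = -3352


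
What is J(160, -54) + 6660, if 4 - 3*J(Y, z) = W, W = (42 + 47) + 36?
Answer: 19859/3 ≈ 6619.7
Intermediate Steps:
W = 125 (W = 89 + 36 = 125)
J(Y, z) = -121/3 (J(Y, z) = 4/3 - 1/3*125 = 4/3 - 125/3 = -121/3)
J(160, -54) + 6660 = -121/3 + 6660 = 19859/3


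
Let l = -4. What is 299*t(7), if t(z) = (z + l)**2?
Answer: 2691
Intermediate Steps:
t(z) = (-4 + z)**2 (t(z) = (z - 4)**2 = (-4 + z)**2)
299*t(7) = 299*(-4 + 7)**2 = 299*3**2 = 299*9 = 2691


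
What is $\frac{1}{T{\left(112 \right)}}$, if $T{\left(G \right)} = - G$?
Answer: $- \frac{1}{112} \approx -0.0089286$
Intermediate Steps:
$\frac{1}{T{\left(112 \right)}} = \frac{1}{\left(-1\right) 112} = \frac{1}{-112} = - \frac{1}{112}$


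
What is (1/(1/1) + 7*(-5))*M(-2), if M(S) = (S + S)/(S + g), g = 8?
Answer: 68/3 ≈ 22.667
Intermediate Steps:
M(S) = 2*S/(8 + S) (M(S) = (S + S)/(S + 8) = (2*S)/(8 + S) = 2*S/(8 + S))
(1/(1/1) + 7*(-5))*M(-2) = (1/(1/1) + 7*(-5))*(2*(-2)/(8 - 2)) = (1/1 - 35)*(2*(-2)/6) = (1 - 35)*(2*(-2)*(1/6)) = -34*(-2/3) = 68/3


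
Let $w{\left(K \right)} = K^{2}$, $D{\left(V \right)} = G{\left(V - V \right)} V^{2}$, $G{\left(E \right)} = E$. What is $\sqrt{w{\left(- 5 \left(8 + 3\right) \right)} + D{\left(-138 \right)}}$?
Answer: $55$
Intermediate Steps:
$D{\left(V \right)} = 0$ ($D{\left(V \right)} = \left(V - V\right) V^{2} = 0 V^{2} = 0$)
$\sqrt{w{\left(- 5 \left(8 + 3\right) \right)} + D{\left(-138 \right)}} = \sqrt{\left(- 5 \left(8 + 3\right)\right)^{2} + 0} = \sqrt{\left(\left(-5\right) 11\right)^{2} + 0} = \sqrt{\left(-55\right)^{2} + 0} = \sqrt{3025 + 0} = \sqrt{3025} = 55$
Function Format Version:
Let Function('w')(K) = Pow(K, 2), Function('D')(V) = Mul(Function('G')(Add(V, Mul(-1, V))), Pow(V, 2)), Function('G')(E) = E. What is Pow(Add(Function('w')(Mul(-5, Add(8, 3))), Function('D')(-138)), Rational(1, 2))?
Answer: 55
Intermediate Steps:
Function('D')(V) = 0 (Function('D')(V) = Mul(Add(V, Mul(-1, V)), Pow(V, 2)) = Mul(0, Pow(V, 2)) = 0)
Pow(Add(Function('w')(Mul(-5, Add(8, 3))), Function('D')(-138)), Rational(1, 2)) = Pow(Add(Pow(Mul(-5, Add(8, 3)), 2), 0), Rational(1, 2)) = Pow(Add(Pow(Mul(-5, 11), 2), 0), Rational(1, 2)) = Pow(Add(Pow(-55, 2), 0), Rational(1, 2)) = Pow(Add(3025, 0), Rational(1, 2)) = Pow(3025, Rational(1, 2)) = 55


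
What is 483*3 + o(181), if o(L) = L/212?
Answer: 307369/212 ≈ 1449.9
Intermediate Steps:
o(L) = L/212 (o(L) = L*(1/212) = L/212)
483*3 + o(181) = 483*3 + (1/212)*181 = 1449 + 181/212 = 307369/212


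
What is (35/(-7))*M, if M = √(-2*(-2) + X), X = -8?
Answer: -10*I ≈ -10.0*I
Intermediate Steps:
M = 2*I (M = √(-2*(-2) - 8) = √(4 - 8) = √(-4) = 2*I ≈ 2.0*I)
(35/(-7))*M = (35/(-7))*(2*I) = (-⅐*35)*(2*I) = -10*I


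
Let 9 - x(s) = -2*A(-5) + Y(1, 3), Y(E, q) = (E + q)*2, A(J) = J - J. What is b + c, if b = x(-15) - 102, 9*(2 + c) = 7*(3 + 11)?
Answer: -829/9 ≈ -92.111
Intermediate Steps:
A(J) = 0
Y(E, q) = 2*E + 2*q
c = 80/9 (c = -2 + (7*(3 + 11))/9 = -2 + (7*14)/9 = -2 + (⅑)*98 = -2 + 98/9 = 80/9 ≈ 8.8889)
x(s) = 1 (x(s) = 9 - (-2*0 + (2*1 + 2*3)) = 9 - (0 + (2 + 6)) = 9 - (0 + 8) = 9 - 1*8 = 9 - 8 = 1)
b = -101 (b = 1 - 102 = -101)
b + c = -101 + 80/9 = -829/9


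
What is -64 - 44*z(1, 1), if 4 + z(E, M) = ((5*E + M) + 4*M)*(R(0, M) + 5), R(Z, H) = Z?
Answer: -2088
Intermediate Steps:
z(E, M) = -4 + 25*E + 25*M (z(E, M) = -4 + ((5*E + M) + 4*M)*(0 + 5) = -4 + ((M + 5*E) + 4*M)*5 = -4 + (5*E + 5*M)*5 = -4 + (25*E + 25*M) = -4 + 25*E + 25*M)
-64 - 44*z(1, 1) = -64 - 44*(-4 + 25*1 + 25*1) = -64 - 44*(-4 + 25 + 25) = -64 - 44*46 = -64 - 2024 = -2088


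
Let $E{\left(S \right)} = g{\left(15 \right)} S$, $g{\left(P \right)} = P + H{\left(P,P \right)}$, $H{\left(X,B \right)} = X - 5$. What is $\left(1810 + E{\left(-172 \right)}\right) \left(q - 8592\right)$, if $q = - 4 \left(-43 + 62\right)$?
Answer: $21583320$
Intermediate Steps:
$H{\left(X,B \right)} = -5 + X$
$g{\left(P \right)} = -5 + 2 P$ ($g{\left(P \right)} = P + \left(-5 + P\right) = -5 + 2 P$)
$q = -76$ ($q = \left(-4\right) 19 = -76$)
$E{\left(S \right)} = 25 S$ ($E{\left(S \right)} = \left(-5 + 2 \cdot 15\right) S = \left(-5 + 30\right) S = 25 S$)
$\left(1810 + E{\left(-172 \right)}\right) \left(q - 8592\right) = \left(1810 + 25 \left(-172\right)\right) \left(-76 - 8592\right) = \left(1810 - 4300\right) \left(-8668\right) = \left(-2490\right) \left(-8668\right) = 21583320$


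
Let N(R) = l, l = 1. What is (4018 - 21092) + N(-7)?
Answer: -17073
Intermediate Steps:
N(R) = 1
(4018 - 21092) + N(-7) = (4018 - 21092) + 1 = -17074 + 1 = -17073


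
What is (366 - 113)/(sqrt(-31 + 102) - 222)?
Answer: -56166/49213 - 253*sqrt(71)/49213 ≈ -1.1846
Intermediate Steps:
(366 - 113)/(sqrt(-31 + 102) - 222) = 253/(sqrt(71) - 222) = 253/(-222 + sqrt(71))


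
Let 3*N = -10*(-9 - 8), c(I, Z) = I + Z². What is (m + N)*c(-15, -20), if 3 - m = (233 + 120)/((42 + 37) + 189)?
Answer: 18061505/804 ≈ 22465.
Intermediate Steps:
N = 170/3 (N = (-10*(-9 - 8))/3 = (-10*(-17))/3 = (⅓)*170 = 170/3 ≈ 56.667)
m = 451/268 (m = 3 - (233 + 120)/((42 + 37) + 189) = 3 - 353/(79 + 189) = 3 - 353/268 = 451/268 ≈ 1.6828)
(m + N)*c(-15, -20) = (451/268 + 170/3)*(-15 + (-20)²) = 46913*(-15 + 400)/804 = (46913/804)*385 = 18061505/804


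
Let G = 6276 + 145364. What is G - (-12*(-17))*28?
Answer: 145928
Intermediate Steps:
G = 151640
G - (-12*(-17))*28 = 151640 - (-12*(-17))*28 = 151640 - 204*28 = 151640 - 1*5712 = 151640 - 5712 = 145928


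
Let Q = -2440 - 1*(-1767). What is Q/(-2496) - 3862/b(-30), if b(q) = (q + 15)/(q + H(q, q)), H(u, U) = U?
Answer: -38557535/2496 ≈ -15448.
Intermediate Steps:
Q = -673 (Q = -2440 + 1767 = -673)
b(q) = (15 + q)/(2*q) (b(q) = (q + 15)/(q + q) = (15 + q)/((2*q)) = (15 + q)*(1/(2*q)) = (15 + q)/(2*q))
Q/(-2496) - 3862/b(-30) = -673/(-2496) - 3862*(-60/(15 - 30)) = -673*(-1/2496) - 3862/((½)*(-1/30)*(-15)) = 673/2496 - 3862/¼ = 673/2496 - 3862*4 = 673/2496 - 15448 = -38557535/2496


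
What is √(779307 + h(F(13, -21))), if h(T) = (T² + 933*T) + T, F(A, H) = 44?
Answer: 3*√91371 ≈ 906.83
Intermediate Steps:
h(T) = T² + 934*T
√(779307 + h(F(13, -21))) = √(779307 + 44*(934 + 44)) = √(779307 + 44*978) = √(779307 + 43032) = √822339 = 3*√91371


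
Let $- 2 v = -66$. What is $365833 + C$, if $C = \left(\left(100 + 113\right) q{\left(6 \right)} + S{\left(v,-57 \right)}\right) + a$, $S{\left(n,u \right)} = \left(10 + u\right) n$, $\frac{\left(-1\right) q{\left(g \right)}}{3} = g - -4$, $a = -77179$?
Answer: $280713$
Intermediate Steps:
$q{\left(g \right)} = -12 - 3 g$ ($q{\left(g \right)} = - 3 \left(g - -4\right) = - 3 \left(g + 4\right) = - 3 \left(4 + g\right) = -12 - 3 g$)
$v = 33$ ($v = \left(- \frac{1}{2}\right) \left(-66\right) = 33$)
$S{\left(n,u \right)} = n \left(10 + u\right)$
$C = -85120$ ($C = \left(\left(100 + 113\right) \left(-12 - 18\right) + 33 \left(10 - 57\right)\right) - 77179 = \left(213 \left(-12 - 18\right) + 33 \left(-47\right)\right) - 77179 = \left(213 \left(-30\right) - 1551\right) - 77179 = \left(-6390 - 1551\right) - 77179 = -7941 - 77179 = -85120$)
$365833 + C = 365833 - 85120 = 280713$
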